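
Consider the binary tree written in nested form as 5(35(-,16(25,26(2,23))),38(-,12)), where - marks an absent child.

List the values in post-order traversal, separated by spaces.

25 2 23 26 16 35 12 38 5

Post-order visits the left subtree, then the right subtree, then the node.
At 5: go left to 35.
  At 35: no left child.
  At 35: go right to 16.
    At 16: go left to 25.
      25 is a leaf — visit 25.
    At 16: go right to 26.
      At 26: go left to 2.
        2 is a leaf — visit 2.
      At 26: go right to 23.
        23 is a leaf — visit 23.
      Visit 26.
    Visit 16.
  Visit 35.
At 5: go right to 38.
  At 38: no left child.
  At 38: go right to 12.
    12 is a leaf — visit 12.
  Visit 38.
Visit 5.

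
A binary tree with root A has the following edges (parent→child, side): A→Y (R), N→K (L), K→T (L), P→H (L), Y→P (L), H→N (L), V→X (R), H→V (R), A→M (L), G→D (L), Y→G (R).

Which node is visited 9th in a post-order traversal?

Post-order visits the left subtree, then the right subtree, then the node.
At A: go left to M.
  M is a leaf — visit M.
At A: go right to Y.
  At Y: go left to P.
    At P: go left to H.
      At H: go left to N.
        At N: go left to K.
          At K: go left to T.
            T is a leaf — visit T.
          At K: no right child.
          Visit K.
        At N: no right child.
        Visit N.
      At H: go right to V.
        At V: no left child.
        At V: go right to X.
          X is a leaf — visit X.
        Visit V.
      Visit H.
    At P: no right child.
    Visit P.
  At Y: go right to G.
    At G: go left to D.
      D is a leaf — visit D.
    At G: no right child.
    Visit G.
  Visit Y.
Visit A.
Full post-order sequence: M, T, K, N, X, V, H, P, D, G, Y, A.

D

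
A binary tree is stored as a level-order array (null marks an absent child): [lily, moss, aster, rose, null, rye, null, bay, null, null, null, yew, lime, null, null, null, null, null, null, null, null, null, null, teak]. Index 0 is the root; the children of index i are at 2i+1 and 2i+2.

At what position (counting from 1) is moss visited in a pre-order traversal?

Pre-order visits the node, then its left subtree, then its right subtree.
Visit lily.
At lily: go left to moss.
  Visit moss.
  At moss: go left to rose.
    Visit rose.
    At rose: go left to bay.
      bay is a leaf — visit bay.
    At rose: no right child.
  At moss: no right child.
At lily: go right to aster.
  Visit aster.
  At aster: go left to rye.
    Visit rye.
    At rye: go left to yew.
      Visit yew.
      At yew: go left to teak.
        teak is a leaf — visit teak.
      At yew: no right child.
    At rye: go right to lime.
      lime is a leaf — visit lime.
  At aster: no right child.
Full pre-order sequence: lily, moss, rose, bay, aster, rye, yew, teak, lime.

2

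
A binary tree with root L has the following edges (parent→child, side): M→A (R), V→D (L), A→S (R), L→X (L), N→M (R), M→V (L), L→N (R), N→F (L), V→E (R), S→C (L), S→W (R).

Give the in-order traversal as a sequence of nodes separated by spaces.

In-order visits the left subtree, then the node, then the right subtree.
At L: go left to X.
  X is a leaf — visit X.
Visit L.
At L: go right to N.
  At N: go left to F.
    F is a leaf — visit F.
  Visit N.
  At N: go right to M.
    At M: go left to V.
      At V: go left to D.
        D is a leaf — visit D.
      Visit V.
      At V: go right to E.
        E is a leaf — visit E.
    Visit M.
    At M: go right to A.
      At A: no left child.
      Visit A.
      At A: go right to S.
        At S: go left to C.
          C is a leaf — visit C.
        Visit S.
        At S: go right to W.
          W is a leaf — visit W.

X L F N D V E M A C S W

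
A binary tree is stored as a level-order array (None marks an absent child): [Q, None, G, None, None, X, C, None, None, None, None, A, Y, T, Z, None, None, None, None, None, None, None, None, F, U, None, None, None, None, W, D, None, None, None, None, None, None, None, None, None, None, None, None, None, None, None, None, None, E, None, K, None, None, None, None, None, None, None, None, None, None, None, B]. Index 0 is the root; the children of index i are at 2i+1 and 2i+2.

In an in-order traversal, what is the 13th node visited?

In-order visits the left subtree, then the node, then the right subtree.
At Q: no left child.
Visit Q.
At Q: go right to G.
  At G: go left to X.
    At X: go left to A.
      At A: go left to F.
        At F: no left child.
        Visit F.
        At F: go right to E.
          E is a leaf — visit E.
      Visit A.
      At A: go right to U.
        At U: no left child.
        Visit U.
        At U: go right to K.
          K is a leaf — visit K.
    Visit X.
    At X: go right to Y.
      Y is a leaf — visit Y.
  Visit G.
  At G: go right to C.
    At C: go left to T.
      T is a leaf — visit T.
    Visit C.
    At C: go right to Z.
      At Z: go left to W.
        W is a leaf — visit W.
      Visit Z.
      At Z: go right to D.
        At D: no left child.
        Visit D.
        At D: go right to B.
          B is a leaf — visit B.
Full in-order sequence: Q, F, E, A, U, K, X, Y, G, T, C, W, Z, D, B.

Z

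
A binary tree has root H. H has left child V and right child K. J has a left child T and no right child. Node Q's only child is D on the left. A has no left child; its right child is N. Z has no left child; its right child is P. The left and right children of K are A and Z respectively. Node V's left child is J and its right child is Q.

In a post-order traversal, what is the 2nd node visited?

Post-order visits the left subtree, then the right subtree, then the node.
At H: go left to V.
  At V: go left to J.
    At J: go left to T.
      T is a leaf — visit T.
    At J: no right child.
    Visit J.
  At V: go right to Q.
    At Q: go left to D.
      D is a leaf — visit D.
    At Q: no right child.
    Visit Q.
  Visit V.
At H: go right to K.
  At K: go left to A.
    At A: no left child.
    At A: go right to N.
      N is a leaf — visit N.
    Visit A.
  At K: go right to Z.
    At Z: no left child.
    At Z: go right to P.
      P is a leaf — visit P.
    Visit Z.
  Visit K.
Visit H.
Full post-order sequence: T, J, D, Q, V, N, A, P, Z, K, H.

J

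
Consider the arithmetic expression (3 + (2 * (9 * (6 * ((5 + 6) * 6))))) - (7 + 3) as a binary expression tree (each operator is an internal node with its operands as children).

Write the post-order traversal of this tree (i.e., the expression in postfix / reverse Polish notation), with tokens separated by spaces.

Post-order on an expression tree gives postfix notation: for each operator, emit left operand, right operand, then the operator.

3 2 9 6 5 6 + 6 * * * * + 7 3 + -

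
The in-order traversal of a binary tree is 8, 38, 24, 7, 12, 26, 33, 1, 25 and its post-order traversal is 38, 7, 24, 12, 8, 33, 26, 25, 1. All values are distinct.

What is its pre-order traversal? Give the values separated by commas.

1, 26, 8, 12, 24, 38, 7, 33, 25

The last element of post-order is the root; it splits in-order into left and right subtrees.
Root 1: left subtree has 7 nodes {8, 38, 24, 7, 12, 26, 33}, right has 1 {25}.
  Root 26: left subtree has 5 nodes {8, 38, 24, 7, 12}, right has 1 {33}.
    Root 8: left subtree has 0 nodes { }, right has 4 {38, 24, 7, 12}.
      Root 12: left subtree has 3 nodes {38, 24, 7}, right has 0 { }.
        Root 24: left subtree has 1 node {38}, right has 1 {7}.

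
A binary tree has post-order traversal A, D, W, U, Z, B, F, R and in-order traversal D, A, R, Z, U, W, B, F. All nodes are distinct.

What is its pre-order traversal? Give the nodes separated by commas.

The last element of post-order is the root; it splits in-order into left and right subtrees.
Root R: left subtree has 2 nodes {D, A}, right has 5 {Z, U, W, B, F}.
  Root D: left subtree has 0 nodes { }, right has 1 {A}.
  Root F: left subtree has 4 nodes {Z, U, W, B}, right has 0 { }.
    Root B: left subtree has 3 nodes {Z, U, W}, right has 0 { }.
      Root Z: left subtree has 0 nodes { }, right has 2 {U, W}.
        Root U: left subtree has 0 nodes { }, right has 1 {W}.

R, D, A, F, B, Z, U, W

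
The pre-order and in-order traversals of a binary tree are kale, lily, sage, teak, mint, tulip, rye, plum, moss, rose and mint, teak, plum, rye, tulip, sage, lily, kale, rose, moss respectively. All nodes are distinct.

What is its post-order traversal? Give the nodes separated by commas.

mint, plum, rye, tulip, teak, sage, lily, rose, moss, kale

The first element of pre-order is the root; it splits in-order into left and right subtrees.
Root kale: left subtree has 7 nodes {mint, teak, plum, rye, tulip, sage, lily}, right has 2 {rose, moss}.
  Root lily: left subtree has 6 nodes {mint, teak, plum, rye, tulip, sage}, right has 0 { }.
    Root sage: left subtree has 5 nodes {mint, teak, plum, rye, tulip}, right has 0 { }.
      Root teak: left subtree has 1 node {mint}, right has 3 {plum, rye, tulip}.
        Root tulip: left subtree has 2 nodes {plum, rye}, right has 0 { }.
          Root rye: left subtree has 1 node {plum}, right has 0 { }.
  Root moss: left subtree has 1 node {rose}, right has 0 { }.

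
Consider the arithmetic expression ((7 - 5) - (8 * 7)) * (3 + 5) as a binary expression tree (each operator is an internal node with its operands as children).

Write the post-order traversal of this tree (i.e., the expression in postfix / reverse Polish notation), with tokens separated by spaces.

7 5 - 8 7 * - 3 5 + *

Post-order on an expression tree gives postfix notation: for each operator, emit left operand, right operand, then the operator.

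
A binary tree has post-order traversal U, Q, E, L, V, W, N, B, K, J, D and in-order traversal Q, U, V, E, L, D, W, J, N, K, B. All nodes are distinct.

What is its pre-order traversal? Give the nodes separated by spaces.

The last element of post-order is the root; it splits in-order into left and right subtrees.
Root D: left subtree has 5 nodes {Q, U, V, E, L}, right has 5 {W, J, N, K, B}.
  Root V: left subtree has 2 nodes {Q, U}, right has 2 {E, L}.
    Root Q: left subtree has 0 nodes { }, right has 1 {U}.
    Root L: left subtree has 1 node {E}, right has 0 { }.
  Root J: left subtree has 1 node {W}, right has 3 {N, K, B}.
    Root K: left subtree has 1 node {N}, right has 1 {B}.

D V Q U L E J W K N B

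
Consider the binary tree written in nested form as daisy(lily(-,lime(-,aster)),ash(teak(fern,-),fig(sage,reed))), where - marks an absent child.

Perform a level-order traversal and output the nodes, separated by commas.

Level-order visits nodes level by level from the root, left to right within each level.
Level 0: daisy
Level 1: lily, ash
Level 2: lime, teak, fig
Level 3: aster, fern, sage, reed

daisy, lily, ash, lime, teak, fig, aster, fern, sage, reed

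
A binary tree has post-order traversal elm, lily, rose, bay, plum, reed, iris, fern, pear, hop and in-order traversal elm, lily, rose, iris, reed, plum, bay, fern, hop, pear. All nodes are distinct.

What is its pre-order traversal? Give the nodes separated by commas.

hop, fern, iris, rose, lily, elm, reed, plum, bay, pear

The last element of post-order is the root; it splits in-order into left and right subtrees.
Root hop: left subtree has 8 nodes {elm, lily, rose, iris, reed, plum, bay, fern}, right has 1 {pear}.
  Root fern: left subtree has 7 nodes {elm, lily, rose, iris, reed, plum, bay}, right has 0 { }.
    Root iris: left subtree has 3 nodes {elm, lily, rose}, right has 3 {reed, plum, bay}.
      Root rose: left subtree has 2 nodes {elm, lily}, right has 0 { }.
        Root lily: left subtree has 1 node {elm}, right has 0 { }.
      Root reed: left subtree has 0 nodes { }, right has 2 {plum, bay}.
        Root plum: left subtree has 0 nodes { }, right has 1 {bay}.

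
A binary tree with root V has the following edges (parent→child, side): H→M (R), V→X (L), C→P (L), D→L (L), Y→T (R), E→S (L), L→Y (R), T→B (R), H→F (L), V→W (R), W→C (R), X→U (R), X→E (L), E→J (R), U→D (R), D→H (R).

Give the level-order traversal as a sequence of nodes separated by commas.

V, X, W, E, U, C, S, J, D, P, L, H, Y, F, M, T, B

Level-order visits nodes level by level from the root, left to right within each level.
Level 0: V
Level 1: X, W
Level 2: E, U, C
Level 3: S, J, D, P
Level 4: L, H
Level 5: Y, F, M
Level 6: T
Level 7: B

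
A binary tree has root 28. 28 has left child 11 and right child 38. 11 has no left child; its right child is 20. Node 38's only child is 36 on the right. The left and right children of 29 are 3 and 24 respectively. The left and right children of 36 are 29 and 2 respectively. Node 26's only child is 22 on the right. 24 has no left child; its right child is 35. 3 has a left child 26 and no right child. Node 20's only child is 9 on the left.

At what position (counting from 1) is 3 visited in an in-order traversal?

8

In-order visits the left subtree, then the node, then the right subtree.
At 28: go left to 11.
  At 11: no left child.
  Visit 11.
  At 11: go right to 20.
    At 20: go left to 9.
      9 is a leaf — visit 9.
    Visit 20.
    At 20: no right child.
Visit 28.
At 28: go right to 38.
  At 38: no left child.
  Visit 38.
  At 38: go right to 36.
    At 36: go left to 29.
      At 29: go left to 3.
        At 3: go left to 26.
          At 26: no left child.
          Visit 26.
          At 26: go right to 22.
            22 is a leaf — visit 22.
        Visit 3.
        At 3: no right child.
      Visit 29.
      At 29: go right to 24.
        At 24: no left child.
        Visit 24.
        At 24: go right to 35.
          35 is a leaf — visit 35.
    Visit 36.
    At 36: go right to 2.
      2 is a leaf — visit 2.
Full in-order sequence: 11, 9, 20, 28, 38, 26, 22, 3, 29, 24, 35, 36, 2.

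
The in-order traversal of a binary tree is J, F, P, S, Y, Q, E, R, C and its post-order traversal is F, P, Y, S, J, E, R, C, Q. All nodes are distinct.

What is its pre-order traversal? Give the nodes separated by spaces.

Q J S P F Y C R E

The last element of post-order is the root; it splits in-order into left and right subtrees.
Root Q: left subtree has 5 nodes {J, F, P, S, Y}, right has 3 {E, R, C}.
  Root J: left subtree has 0 nodes { }, right has 4 {F, P, S, Y}.
    Root S: left subtree has 2 nodes {F, P}, right has 1 {Y}.
      Root P: left subtree has 1 node {F}, right has 0 { }.
  Root C: left subtree has 2 nodes {E, R}, right has 0 { }.
    Root R: left subtree has 1 node {E}, right has 0 { }.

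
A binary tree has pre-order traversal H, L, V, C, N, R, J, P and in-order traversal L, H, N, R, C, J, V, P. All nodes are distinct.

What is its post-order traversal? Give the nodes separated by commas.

The first element of pre-order is the root; it splits in-order into left and right subtrees.
Root H: left subtree has 1 node {L}, right has 6 {N, R, C, J, V, P}.
  Root V: left subtree has 4 nodes {N, R, C, J}, right has 1 {P}.
    Root C: left subtree has 2 nodes {N, R}, right has 1 {J}.
      Root N: left subtree has 0 nodes { }, right has 1 {R}.

L, R, N, J, C, P, V, H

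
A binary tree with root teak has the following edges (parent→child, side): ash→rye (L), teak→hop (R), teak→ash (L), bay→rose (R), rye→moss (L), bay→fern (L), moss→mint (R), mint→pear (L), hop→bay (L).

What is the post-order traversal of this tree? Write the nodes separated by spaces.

Post-order visits the left subtree, then the right subtree, then the node.
At teak: go left to ash.
  At ash: go left to rye.
    At rye: go left to moss.
      At moss: no left child.
      At moss: go right to mint.
        At mint: go left to pear.
          pear is a leaf — visit pear.
        At mint: no right child.
        Visit mint.
      Visit moss.
    At rye: no right child.
    Visit rye.
  At ash: no right child.
  Visit ash.
At teak: go right to hop.
  At hop: go left to bay.
    At bay: go left to fern.
      fern is a leaf — visit fern.
    At bay: go right to rose.
      rose is a leaf — visit rose.
    Visit bay.
  At hop: no right child.
  Visit hop.
Visit teak.

pear mint moss rye ash fern rose bay hop teak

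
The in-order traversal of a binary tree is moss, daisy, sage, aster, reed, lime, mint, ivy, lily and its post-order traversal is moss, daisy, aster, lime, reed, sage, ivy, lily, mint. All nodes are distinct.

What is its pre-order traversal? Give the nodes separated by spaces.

The last element of post-order is the root; it splits in-order into left and right subtrees.
Root mint: left subtree has 6 nodes {moss, daisy, sage, aster, reed, lime}, right has 2 {ivy, lily}.
  Root sage: left subtree has 2 nodes {moss, daisy}, right has 3 {aster, reed, lime}.
    Root daisy: left subtree has 1 node {moss}, right has 0 { }.
    Root reed: left subtree has 1 node {aster}, right has 1 {lime}.
  Root lily: left subtree has 1 node {ivy}, right has 0 { }.

mint sage daisy moss reed aster lime lily ivy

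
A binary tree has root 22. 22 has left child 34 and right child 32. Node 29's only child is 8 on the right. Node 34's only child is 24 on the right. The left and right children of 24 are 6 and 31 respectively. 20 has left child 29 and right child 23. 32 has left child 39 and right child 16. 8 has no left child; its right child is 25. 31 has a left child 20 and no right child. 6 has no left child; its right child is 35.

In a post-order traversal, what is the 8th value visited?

31

Post-order visits the left subtree, then the right subtree, then the node.
At 22: go left to 34.
  At 34: no left child.
  At 34: go right to 24.
    At 24: go left to 6.
      At 6: no left child.
      At 6: go right to 35.
        35 is a leaf — visit 35.
      Visit 6.
    At 24: go right to 31.
      At 31: go left to 20.
        At 20: go left to 29.
          At 29: no left child.
          At 29: go right to 8.
            At 8: no left child.
            At 8: go right to 25.
              25 is a leaf — visit 25.
            Visit 8.
          Visit 29.
        At 20: go right to 23.
          23 is a leaf — visit 23.
        Visit 20.
      At 31: no right child.
      Visit 31.
    Visit 24.
  Visit 34.
At 22: go right to 32.
  At 32: go left to 39.
    39 is a leaf — visit 39.
  At 32: go right to 16.
    16 is a leaf — visit 16.
  Visit 32.
Visit 22.
Full post-order sequence: 35, 6, 25, 8, 29, 23, 20, 31, 24, 34, 39, 16, 32, 22.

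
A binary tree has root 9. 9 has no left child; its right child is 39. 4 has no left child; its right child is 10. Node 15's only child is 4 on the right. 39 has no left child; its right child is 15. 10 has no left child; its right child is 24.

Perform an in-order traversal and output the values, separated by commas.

In-order visits the left subtree, then the node, then the right subtree.
At 9: no left child.
Visit 9.
At 9: go right to 39.
  At 39: no left child.
  Visit 39.
  At 39: go right to 15.
    At 15: no left child.
    Visit 15.
    At 15: go right to 4.
      At 4: no left child.
      Visit 4.
      At 4: go right to 10.
        At 10: no left child.
        Visit 10.
        At 10: go right to 24.
          24 is a leaf — visit 24.

9, 39, 15, 4, 10, 24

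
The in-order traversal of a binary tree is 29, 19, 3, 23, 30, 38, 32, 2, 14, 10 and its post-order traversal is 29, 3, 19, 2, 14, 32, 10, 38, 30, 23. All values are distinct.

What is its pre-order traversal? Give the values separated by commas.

The last element of post-order is the root; it splits in-order into left and right subtrees.
Root 23: left subtree has 3 nodes {29, 19, 3}, right has 6 {30, 38, 32, 2, 14, 10}.
  Root 19: left subtree has 1 node {29}, right has 1 {3}.
  Root 30: left subtree has 0 nodes { }, right has 5 {38, 32, 2, 14, 10}.
    Root 38: left subtree has 0 nodes { }, right has 4 {32, 2, 14, 10}.
      Root 10: left subtree has 3 nodes {32, 2, 14}, right has 0 { }.
        Root 32: left subtree has 0 nodes { }, right has 2 {2, 14}.
          Root 14: left subtree has 1 node {2}, right has 0 { }.

23, 19, 29, 3, 30, 38, 10, 32, 14, 2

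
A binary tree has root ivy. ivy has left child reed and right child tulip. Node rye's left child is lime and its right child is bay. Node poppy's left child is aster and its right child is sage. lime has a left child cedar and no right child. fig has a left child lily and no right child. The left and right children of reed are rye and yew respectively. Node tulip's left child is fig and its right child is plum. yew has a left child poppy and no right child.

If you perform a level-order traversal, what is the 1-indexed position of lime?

8

Level-order visits nodes level by level from the root, left to right within each level.
Level 0: ivy
Level 1: reed, tulip
Level 2: rye, yew, fig, plum
Level 3: lime, bay, poppy, lily
Level 4: cedar, aster, sage
Full level-order sequence: ivy, reed, tulip, rye, yew, fig, plum, lime, bay, poppy, lily, cedar, aster, sage.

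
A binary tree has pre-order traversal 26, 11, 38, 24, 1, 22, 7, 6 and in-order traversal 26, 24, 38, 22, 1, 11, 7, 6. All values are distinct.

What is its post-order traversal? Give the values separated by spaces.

The first element of pre-order is the root; it splits in-order into left and right subtrees.
Root 26: left subtree has 0 nodes { }, right has 7 {24, 38, 22, 1, 11, 7, 6}.
  Root 11: left subtree has 4 nodes {24, 38, 22, 1}, right has 2 {7, 6}.
    Root 38: left subtree has 1 node {24}, right has 2 {22, 1}.
      Root 1: left subtree has 1 node {22}, right has 0 { }.
    Root 7: left subtree has 0 nodes { }, right has 1 {6}.

24 22 1 38 6 7 11 26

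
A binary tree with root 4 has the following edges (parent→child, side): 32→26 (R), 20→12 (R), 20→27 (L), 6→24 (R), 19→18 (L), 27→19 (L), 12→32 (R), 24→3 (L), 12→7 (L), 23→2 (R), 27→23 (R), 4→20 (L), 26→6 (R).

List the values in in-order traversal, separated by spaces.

18 19 27 23 2 20 7 12 32 26 6 3 24 4

In-order visits the left subtree, then the node, then the right subtree.
At 4: go left to 20.
  At 20: go left to 27.
    At 27: go left to 19.
      At 19: go left to 18.
        18 is a leaf — visit 18.
      Visit 19.
      At 19: no right child.
    Visit 27.
    At 27: go right to 23.
      At 23: no left child.
      Visit 23.
      At 23: go right to 2.
        2 is a leaf — visit 2.
  Visit 20.
  At 20: go right to 12.
    At 12: go left to 7.
      7 is a leaf — visit 7.
    Visit 12.
    At 12: go right to 32.
      At 32: no left child.
      Visit 32.
      At 32: go right to 26.
        At 26: no left child.
        Visit 26.
        At 26: go right to 6.
          At 6: no left child.
          Visit 6.
          At 6: go right to 24.
            At 24: go left to 3.
              3 is a leaf — visit 3.
            Visit 24.
            At 24: no right child.
Visit 4.
At 4: no right child.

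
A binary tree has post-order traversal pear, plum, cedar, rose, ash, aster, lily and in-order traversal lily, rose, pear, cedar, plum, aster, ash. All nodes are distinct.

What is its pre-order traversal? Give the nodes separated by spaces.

The last element of post-order is the root; it splits in-order into left and right subtrees.
Root lily: left subtree has 0 nodes { }, right has 6 {rose, pear, cedar, plum, aster, ash}.
  Root aster: left subtree has 4 nodes {rose, pear, cedar, plum}, right has 1 {ash}.
    Root rose: left subtree has 0 nodes { }, right has 3 {pear, cedar, plum}.
      Root cedar: left subtree has 1 node {pear}, right has 1 {plum}.

lily aster rose cedar pear plum ash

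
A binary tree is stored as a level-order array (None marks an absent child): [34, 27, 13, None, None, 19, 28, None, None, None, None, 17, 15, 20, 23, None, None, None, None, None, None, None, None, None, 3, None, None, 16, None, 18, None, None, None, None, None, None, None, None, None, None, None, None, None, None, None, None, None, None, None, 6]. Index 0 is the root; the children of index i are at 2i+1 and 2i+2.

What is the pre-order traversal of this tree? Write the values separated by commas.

34, 27, 13, 19, 17, 3, 6, 15, 28, 20, 16, 23, 18

Pre-order visits the node, then its left subtree, then its right subtree.
Visit 34.
At 34: go left to 27.
  27 is a leaf — visit 27.
At 34: go right to 13.
  Visit 13.
  At 13: go left to 19.
    Visit 19.
    At 19: go left to 17.
      Visit 17.
      At 17: no left child.
      At 17: go right to 3.
        Visit 3.
        At 3: go left to 6.
          6 is a leaf — visit 6.
        At 3: no right child.
    At 19: go right to 15.
      15 is a leaf — visit 15.
  At 13: go right to 28.
    Visit 28.
    At 28: go left to 20.
      Visit 20.
      At 20: go left to 16.
        16 is a leaf — visit 16.
      At 20: no right child.
    At 28: go right to 23.
      Visit 23.
      At 23: go left to 18.
        18 is a leaf — visit 18.
      At 23: no right child.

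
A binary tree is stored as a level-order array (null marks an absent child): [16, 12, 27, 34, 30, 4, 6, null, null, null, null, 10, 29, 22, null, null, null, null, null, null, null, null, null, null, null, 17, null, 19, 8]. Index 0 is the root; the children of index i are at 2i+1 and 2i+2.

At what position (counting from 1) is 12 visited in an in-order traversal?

2

In-order visits the left subtree, then the node, then the right subtree.
At 16: go left to 12.
  At 12: go left to 34.
    34 is a leaf — visit 34.
  Visit 12.
  At 12: go right to 30.
    30 is a leaf — visit 30.
Visit 16.
At 16: go right to 27.
  At 27: go left to 4.
    At 4: go left to 10.
      10 is a leaf — visit 10.
    Visit 4.
    At 4: go right to 29.
      At 29: go left to 17.
        17 is a leaf — visit 17.
      Visit 29.
      At 29: no right child.
  Visit 27.
  At 27: go right to 6.
    At 6: go left to 22.
      At 22: go left to 19.
        19 is a leaf — visit 19.
      Visit 22.
      At 22: go right to 8.
        8 is a leaf — visit 8.
    Visit 6.
    At 6: no right child.
Full in-order sequence: 34, 12, 30, 16, 10, 4, 17, 29, 27, 19, 22, 8, 6.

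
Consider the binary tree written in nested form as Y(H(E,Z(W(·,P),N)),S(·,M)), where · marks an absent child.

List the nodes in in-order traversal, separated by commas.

E, H, W, P, Z, N, Y, S, M

In-order visits the left subtree, then the node, then the right subtree.
At Y: go left to H.
  At H: go left to E.
    E is a leaf — visit E.
  Visit H.
  At H: go right to Z.
    At Z: go left to W.
      At W: no left child.
      Visit W.
      At W: go right to P.
        P is a leaf — visit P.
    Visit Z.
    At Z: go right to N.
      N is a leaf — visit N.
Visit Y.
At Y: go right to S.
  At S: no left child.
  Visit S.
  At S: go right to M.
    M is a leaf — visit M.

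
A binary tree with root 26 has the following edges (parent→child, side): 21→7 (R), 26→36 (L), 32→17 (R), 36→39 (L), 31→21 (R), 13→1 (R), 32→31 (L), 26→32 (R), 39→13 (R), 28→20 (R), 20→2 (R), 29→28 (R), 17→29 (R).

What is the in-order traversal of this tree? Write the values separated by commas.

39, 13, 1, 36, 26, 31, 21, 7, 32, 17, 29, 28, 20, 2

In-order visits the left subtree, then the node, then the right subtree.
At 26: go left to 36.
  At 36: go left to 39.
    At 39: no left child.
    Visit 39.
    At 39: go right to 13.
      At 13: no left child.
      Visit 13.
      At 13: go right to 1.
        1 is a leaf — visit 1.
  Visit 36.
  At 36: no right child.
Visit 26.
At 26: go right to 32.
  At 32: go left to 31.
    At 31: no left child.
    Visit 31.
    At 31: go right to 21.
      At 21: no left child.
      Visit 21.
      At 21: go right to 7.
        7 is a leaf — visit 7.
  Visit 32.
  At 32: go right to 17.
    At 17: no left child.
    Visit 17.
    At 17: go right to 29.
      At 29: no left child.
      Visit 29.
      At 29: go right to 28.
        At 28: no left child.
        Visit 28.
        At 28: go right to 20.
          At 20: no left child.
          Visit 20.
          At 20: go right to 2.
            2 is a leaf — visit 2.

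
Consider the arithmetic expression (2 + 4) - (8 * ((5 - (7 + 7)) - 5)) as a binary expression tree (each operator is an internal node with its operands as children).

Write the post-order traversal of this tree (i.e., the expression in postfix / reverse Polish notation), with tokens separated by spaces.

2 4 + 8 5 7 7 + - 5 - * -

Post-order on an expression tree gives postfix notation: for each operator, emit left operand, right operand, then the operator.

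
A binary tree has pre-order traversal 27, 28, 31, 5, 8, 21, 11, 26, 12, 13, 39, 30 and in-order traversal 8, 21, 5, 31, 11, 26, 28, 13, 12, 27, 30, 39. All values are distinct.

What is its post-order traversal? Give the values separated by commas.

21, 8, 5, 26, 11, 31, 13, 12, 28, 30, 39, 27

The first element of pre-order is the root; it splits in-order into left and right subtrees.
Root 27: left subtree has 9 nodes {8, 21, 5, 31, 11, 26, 28, 13, 12}, right has 2 {30, 39}.
  Root 28: left subtree has 6 nodes {8, 21, 5, 31, 11, 26}, right has 2 {13, 12}.
    Root 31: left subtree has 3 nodes {8, 21, 5}, right has 2 {11, 26}.
      Root 5: left subtree has 2 nodes {8, 21}, right has 0 { }.
        Root 8: left subtree has 0 nodes { }, right has 1 {21}.
      Root 11: left subtree has 0 nodes { }, right has 1 {26}.
    Root 12: left subtree has 1 node {13}, right has 0 { }.
  Root 39: left subtree has 1 node {30}, right has 0 { }.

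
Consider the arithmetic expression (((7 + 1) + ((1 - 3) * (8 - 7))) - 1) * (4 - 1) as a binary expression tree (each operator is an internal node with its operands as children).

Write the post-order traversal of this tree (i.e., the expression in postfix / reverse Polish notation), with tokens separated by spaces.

7 1 + 1 3 - 8 7 - * + 1 - 4 1 - *

Post-order on an expression tree gives postfix notation: for each operator, emit left operand, right operand, then the operator.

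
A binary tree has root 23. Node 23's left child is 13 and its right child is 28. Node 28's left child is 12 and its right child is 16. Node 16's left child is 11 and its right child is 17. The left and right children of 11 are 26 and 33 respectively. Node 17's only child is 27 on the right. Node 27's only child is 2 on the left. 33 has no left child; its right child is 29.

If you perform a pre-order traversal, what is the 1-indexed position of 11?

6

Pre-order visits the node, then its left subtree, then its right subtree.
Visit 23.
At 23: go left to 13.
  13 is a leaf — visit 13.
At 23: go right to 28.
  Visit 28.
  At 28: go left to 12.
    12 is a leaf — visit 12.
  At 28: go right to 16.
    Visit 16.
    At 16: go left to 11.
      Visit 11.
      At 11: go left to 26.
        26 is a leaf — visit 26.
      At 11: go right to 33.
        Visit 33.
        At 33: no left child.
        At 33: go right to 29.
          29 is a leaf — visit 29.
    At 16: go right to 17.
      Visit 17.
      At 17: no left child.
      At 17: go right to 27.
        Visit 27.
        At 27: go left to 2.
          2 is a leaf — visit 2.
        At 27: no right child.
Full pre-order sequence: 23, 13, 28, 12, 16, 11, 26, 33, 29, 17, 27, 2.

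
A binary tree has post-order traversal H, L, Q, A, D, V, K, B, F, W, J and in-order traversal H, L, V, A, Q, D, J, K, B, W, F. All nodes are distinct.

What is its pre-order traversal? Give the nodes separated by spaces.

The last element of post-order is the root; it splits in-order into left and right subtrees.
Root J: left subtree has 6 nodes {H, L, V, A, Q, D}, right has 4 {K, B, W, F}.
  Root V: left subtree has 2 nodes {H, L}, right has 3 {A, Q, D}.
    Root L: left subtree has 1 node {H}, right has 0 { }.
    Root D: left subtree has 2 nodes {A, Q}, right has 0 { }.
      Root A: left subtree has 0 nodes { }, right has 1 {Q}.
  Root W: left subtree has 2 nodes {K, B}, right has 1 {F}.
    Root B: left subtree has 1 node {K}, right has 0 { }.

J V L H D A Q W B K F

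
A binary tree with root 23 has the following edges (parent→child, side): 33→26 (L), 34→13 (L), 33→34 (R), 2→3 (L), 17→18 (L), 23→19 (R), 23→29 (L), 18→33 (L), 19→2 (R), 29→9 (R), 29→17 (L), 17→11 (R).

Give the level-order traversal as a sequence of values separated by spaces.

23 29 19 17 9 2 18 11 3 33 26 34 13

Level-order visits nodes level by level from the root, left to right within each level.
Level 0: 23
Level 1: 29, 19
Level 2: 17, 9, 2
Level 3: 18, 11, 3
Level 4: 33
Level 5: 26, 34
Level 6: 13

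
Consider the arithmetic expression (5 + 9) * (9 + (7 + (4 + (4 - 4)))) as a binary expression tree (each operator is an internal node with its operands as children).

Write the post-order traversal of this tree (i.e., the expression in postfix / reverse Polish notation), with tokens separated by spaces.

5 9 + 9 7 4 4 4 - + + + *

Post-order on an expression tree gives postfix notation: for each operator, emit left operand, right operand, then the operator.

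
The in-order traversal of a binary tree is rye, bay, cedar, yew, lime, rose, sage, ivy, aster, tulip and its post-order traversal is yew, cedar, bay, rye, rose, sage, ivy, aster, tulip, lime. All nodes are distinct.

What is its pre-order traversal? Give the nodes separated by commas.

lime, rye, bay, cedar, yew, tulip, aster, ivy, sage, rose

The last element of post-order is the root; it splits in-order into left and right subtrees.
Root lime: left subtree has 4 nodes {rye, bay, cedar, yew}, right has 5 {rose, sage, ivy, aster, tulip}.
  Root rye: left subtree has 0 nodes { }, right has 3 {bay, cedar, yew}.
    Root bay: left subtree has 0 nodes { }, right has 2 {cedar, yew}.
      Root cedar: left subtree has 0 nodes { }, right has 1 {yew}.
  Root tulip: left subtree has 4 nodes {rose, sage, ivy, aster}, right has 0 { }.
    Root aster: left subtree has 3 nodes {rose, sage, ivy}, right has 0 { }.
      Root ivy: left subtree has 2 nodes {rose, sage}, right has 0 { }.
        Root sage: left subtree has 1 node {rose}, right has 0 { }.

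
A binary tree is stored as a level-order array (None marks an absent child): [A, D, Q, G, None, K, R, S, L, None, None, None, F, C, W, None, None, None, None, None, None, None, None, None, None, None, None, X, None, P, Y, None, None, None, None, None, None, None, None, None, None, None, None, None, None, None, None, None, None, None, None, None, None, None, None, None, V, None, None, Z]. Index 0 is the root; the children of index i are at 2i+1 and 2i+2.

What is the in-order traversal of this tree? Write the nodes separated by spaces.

In-order visits the left subtree, then the node, then the right subtree.
At A: go left to D.
  At D: go left to G.
    At G: go left to S.
      S is a leaf — visit S.
    Visit G.
    At G: go right to L.
      L is a leaf — visit L.
  Visit D.
  At D: no right child.
Visit A.
At A: go right to Q.
  At Q: go left to K.
    At K: no left child.
    Visit K.
    At K: go right to F.
      F is a leaf — visit F.
  Visit Q.
  At Q: go right to R.
    At R: go left to C.
      At C: go left to X.
        At X: no left child.
        Visit X.
        At X: go right to V.
          V is a leaf — visit V.
      Visit C.
      At C: no right child.
    Visit R.
    At R: go right to W.
      At W: go left to P.
        At P: go left to Z.
          Z is a leaf — visit Z.
        Visit P.
        At P: no right child.
      Visit W.
      At W: go right to Y.
        Y is a leaf — visit Y.

S G L D A K F Q X V C R Z P W Y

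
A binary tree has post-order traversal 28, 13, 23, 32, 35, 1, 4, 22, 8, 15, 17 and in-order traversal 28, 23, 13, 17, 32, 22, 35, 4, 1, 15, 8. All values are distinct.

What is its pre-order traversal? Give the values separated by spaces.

17 23 28 13 15 22 32 4 35 1 8

The last element of post-order is the root; it splits in-order into left and right subtrees.
Root 17: left subtree has 3 nodes {28, 23, 13}, right has 7 {32, 22, 35, 4, 1, 15, 8}.
  Root 23: left subtree has 1 node {28}, right has 1 {13}.
  Root 15: left subtree has 5 nodes {32, 22, 35, 4, 1}, right has 1 {8}.
    Root 22: left subtree has 1 node {32}, right has 3 {35, 4, 1}.
      Root 4: left subtree has 1 node {35}, right has 1 {1}.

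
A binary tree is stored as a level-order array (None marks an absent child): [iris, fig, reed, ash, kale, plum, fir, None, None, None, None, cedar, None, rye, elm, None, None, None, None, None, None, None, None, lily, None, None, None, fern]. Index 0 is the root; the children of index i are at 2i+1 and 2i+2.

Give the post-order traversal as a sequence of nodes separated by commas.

Post-order visits the left subtree, then the right subtree, then the node.
At iris: go left to fig.
  At fig: go left to ash.
    ash is a leaf — visit ash.
  At fig: go right to kale.
    kale is a leaf — visit kale.
  Visit fig.
At iris: go right to reed.
  At reed: go left to plum.
    At plum: go left to cedar.
      At cedar: go left to lily.
        lily is a leaf — visit lily.
      At cedar: no right child.
      Visit cedar.
    At plum: no right child.
    Visit plum.
  At reed: go right to fir.
    At fir: go left to rye.
      At rye: go left to fern.
        fern is a leaf — visit fern.
      At rye: no right child.
      Visit rye.
    At fir: go right to elm.
      elm is a leaf — visit elm.
    Visit fir.
  Visit reed.
Visit iris.

ash, kale, fig, lily, cedar, plum, fern, rye, elm, fir, reed, iris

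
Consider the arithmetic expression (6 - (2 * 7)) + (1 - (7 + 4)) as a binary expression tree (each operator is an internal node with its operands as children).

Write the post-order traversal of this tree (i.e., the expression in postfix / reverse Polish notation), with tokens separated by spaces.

Post-order on an expression tree gives postfix notation: for each operator, emit left operand, right operand, then the operator.

6 2 7 * - 1 7 4 + - +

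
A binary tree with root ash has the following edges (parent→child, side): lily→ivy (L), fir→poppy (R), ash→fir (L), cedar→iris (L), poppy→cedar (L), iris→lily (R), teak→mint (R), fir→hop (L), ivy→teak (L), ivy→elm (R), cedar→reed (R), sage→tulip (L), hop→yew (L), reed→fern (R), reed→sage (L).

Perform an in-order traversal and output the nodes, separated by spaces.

In-order visits the left subtree, then the node, then the right subtree.
At ash: go left to fir.
  At fir: go left to hop.
    At hop: go left to yew.
      yew is a leaf — visit yew.
    Visit hop.
    At hop: no right child.
  Visit fir.
  At fir: go right to poppy.
    At poppy: go left to cedar.
      At cedar: go left to iris.
        At iris: no left child.
        Visit iris.
        At iris: go right to lily.
          At lily: go left to ivy.
            At ivy: go left to teak.
              At teak: no left child.
              Visit teak.
              At teak: go right to mint.
                mint is a leaf — visit mint.
            Visit ivy.
            At ivy: go right to elm.
              elm is a leaf — visit elm.
          Visit lily.
          At lily: no right child.
      Visit cedar.
      At cedar: go right to reed.
        At reed: go left to sage.
          At sage: go left to tulip.
            tulip is a leaf — visit tulip.
          Visit sage.
          At sage: no right child.
        Visit reed.
        At reed: go right to fern.
          fern is a leaf — visit fern.
    Visit poppy.
    At poppy: no right child.
Visit ash.
At ash: no right child.

yew hop fir iris teak mint ivy elm lily cedar tulip sage reed fern poppy ash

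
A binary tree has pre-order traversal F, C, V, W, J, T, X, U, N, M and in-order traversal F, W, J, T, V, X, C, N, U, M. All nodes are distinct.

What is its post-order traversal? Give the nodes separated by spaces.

T J W X V N M U C F

The first element of pre-order is the root; it splits in-order into left and right subtrees.
Root F: left subtree has 0 nodes { }, right has 9 {W, J, T, V, X, C, N, U, M}.
  Root C: left subtree has 5 nodes {W, J, T, V, X}, right has 3 {N, U, M}.
    Root V: left subtree has 3 nodes {W, J, T}, right has 1 {X}.
      Root W: left subtree has 0 nodes { }, right has 2 {J, T}.
        Root J: left subtree has 0 nodes { }, right has 1 {T}.
    Root U: left subtree has 1 node {N}, right has 1 {M}.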